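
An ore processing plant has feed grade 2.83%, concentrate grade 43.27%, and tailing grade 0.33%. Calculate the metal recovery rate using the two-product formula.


Using the two-product formula:
R = 100 * c * (f - t) / (f * (c - t))
Numerator = 100 * 43.27 * (2.83 - 0.33)
= 100 * 43.27 * 2.5
= 10817.5
Denominator = 2.83 * (43.27 - 0.33)
= 2.83 * 42.94
= 121.5202
R = 10817.5 / 121.5202
= 89.0181%

89.0181%


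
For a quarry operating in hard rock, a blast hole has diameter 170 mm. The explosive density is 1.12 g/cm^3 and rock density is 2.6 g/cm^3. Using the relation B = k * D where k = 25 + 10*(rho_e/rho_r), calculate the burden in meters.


First, compute k:
rho_e / rho_r = 1.12 / 2.6 = 0.4307692308
k = 25 + 10 * 0.4307692308 = 29.30769231
Then, compute burden:
B = k * D / 1000 = 29.30769231 * 170 / 1000
= 4982.307692 / 1000
= 4.9823 m

4.9823 m


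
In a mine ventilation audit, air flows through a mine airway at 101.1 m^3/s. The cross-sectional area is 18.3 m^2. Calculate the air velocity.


Velocity = flow rate / cross-sectional area
= 101.1 / 18.3
= 5.5246 m/s

5.5246 m/s


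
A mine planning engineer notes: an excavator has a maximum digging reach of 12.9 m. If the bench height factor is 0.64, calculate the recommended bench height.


8.256 m

Bench height = reach * factor
= 12.9 * 0.64
= 8.256 m


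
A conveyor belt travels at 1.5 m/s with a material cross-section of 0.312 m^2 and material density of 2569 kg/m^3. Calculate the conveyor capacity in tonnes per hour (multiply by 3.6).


Volumetric flow = speed * area
= 1.5 * 0.312 = 0.468 m^3/s
Mass flow = volumetric * density
= 0.468 * 2569 = 1202.292 kg/s
Convert to t/h: multiply by 3.6
Capacity = 1202.292 * 3.6
= 4328.2512 t/h

4328.2512 t/h


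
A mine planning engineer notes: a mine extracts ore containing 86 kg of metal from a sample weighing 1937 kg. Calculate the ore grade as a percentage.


4.4399%

Ore grade = (metal mass / ore mass) * 100
= (86 / 1937) * 100
= 0.04439855447 * 100
= 4.4399%


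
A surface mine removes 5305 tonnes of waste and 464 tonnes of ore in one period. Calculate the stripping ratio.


11.4332

Stripping ratio = waste tonnage / ore tonnage
= 5305 / 464
= 11.4332


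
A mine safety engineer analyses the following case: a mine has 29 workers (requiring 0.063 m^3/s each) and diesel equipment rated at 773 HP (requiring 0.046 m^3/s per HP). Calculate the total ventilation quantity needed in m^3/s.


37.385 m^3/s

Airflow for workers:
Q_people = 29 * 0.063 = 1.827 m^3/s
Airflow for diesel equipment:
Q_diesel = 773 * 0.046 = 35.558 m^3/s
Total ventilation:
Q_total = 1.827 + 35.558
= 37.385 m^3/s


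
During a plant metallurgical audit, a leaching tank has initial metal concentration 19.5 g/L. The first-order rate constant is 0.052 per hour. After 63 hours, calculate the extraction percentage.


Compute the exponent:
-k * t = -0.052 * 63 = -3.276
Remaining concentration:
C = 19.5 * exp(-3.276)
= 19.5 * 0.03777907126
= 0.7366918896 g/L
Extracted = 19.5 - 0.7366918896 = 18.76330811 g/L
Extraction % = 18.76330811 / 19.5 * 100
= 96.2221%

96.2221%


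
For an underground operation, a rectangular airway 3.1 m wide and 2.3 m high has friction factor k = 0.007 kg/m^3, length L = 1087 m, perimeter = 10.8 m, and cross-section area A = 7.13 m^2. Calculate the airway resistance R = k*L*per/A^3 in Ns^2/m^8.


0.2267 Ns^2/m^8

Compute the numerator:
k * L * per = 0.007 * 1087 * 10.8
= 82.1772
Compute the denominator:
A^3 = 7.13^3 = 362.467097
Resistance:
R = 82.1772 / 362.467097
= 0.2267 Ns^2/m^8


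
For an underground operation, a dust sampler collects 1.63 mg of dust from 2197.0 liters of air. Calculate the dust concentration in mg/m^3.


Convert liters to m^3: 1 m^3 = 1000 L
Concentration = mass / volume * 1000
= 1.63 / 2197.0 * 1000
= 0.0007419208011 * 1000
= 0.7419 mg/m^3

0.7419 mg/m^3


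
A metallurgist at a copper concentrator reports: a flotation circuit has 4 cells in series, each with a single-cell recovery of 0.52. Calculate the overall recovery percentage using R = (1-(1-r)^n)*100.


94.6916%

Complement of single-cell recovery:
1 - r = 1 - 0.52 = 0.48
Raise to power n:
(1 - r)^4 = 0.48^4 = 0.05308416
Overall recovery:
R = (1 - 0.05308416) * 100
= 94.6916%


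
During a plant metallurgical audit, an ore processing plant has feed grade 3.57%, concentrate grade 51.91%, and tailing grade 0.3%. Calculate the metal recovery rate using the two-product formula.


92.1291%

Using the two-product formula:
R = 100 * c * (f - t) / (f * (c - t))
Numerator = 100 * 51.91 * (3.57 - 0.3)
= 100 * 51.91 * 3.27
= 16974.57
Denominator = 3.57 * (51.91 - 0.3)
= 3.57 * 51.61
= 184.2477
R = 16974.57 / 184.2477
= 92.1291%


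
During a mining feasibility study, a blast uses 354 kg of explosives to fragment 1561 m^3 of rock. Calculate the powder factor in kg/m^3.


Powder factor = explosive mass / rock volume
= 354 / 1561
= 0.2268 kg/m^3

0.2268 kg/m^3


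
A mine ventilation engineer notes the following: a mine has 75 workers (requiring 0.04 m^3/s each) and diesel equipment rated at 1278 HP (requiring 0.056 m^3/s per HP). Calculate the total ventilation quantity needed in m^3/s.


74.568 m^3/s

Airflow for workers:
Q_people = 75 * 0.04 = 3.0 m^3/s
Airflow for diesel equipment:
Q_diesel = 1278 * 0.056 = 71.568 m^3/s
Total ventilation:
Q_total = 3.0 + 71.568
= 74.568 m^3/s


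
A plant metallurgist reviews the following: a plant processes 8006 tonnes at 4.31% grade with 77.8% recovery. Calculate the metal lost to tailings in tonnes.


76.603 tonnes

Total metal in feed:
= 8006 * 4.31 / 100 = 345.0586 tonnes
Metal recovered:
= 345.0586 * 77.8 / 100 = 268.4555908 tonnes
Metal lost to tailings:
= 345.0586 - 268.4555908
= 76.603 tonnes


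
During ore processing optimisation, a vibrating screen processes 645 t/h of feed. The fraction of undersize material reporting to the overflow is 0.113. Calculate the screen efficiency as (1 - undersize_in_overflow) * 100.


Screen efficiency = (1 - fraction of undersize in overflow) * 100
= (1 - 0.113) * 100
= 0.887 * 100
= 88.7%

88.7%


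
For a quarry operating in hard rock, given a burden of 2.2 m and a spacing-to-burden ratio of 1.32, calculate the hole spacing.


Spacing = burden * ratio
= 2.2 * 1.32
= 2.904 m

2.904 m


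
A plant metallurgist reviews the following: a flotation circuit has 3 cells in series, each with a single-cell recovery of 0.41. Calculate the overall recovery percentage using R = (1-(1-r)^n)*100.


Complement of single-cell recovery:
1 - r = 1 - 0.41 = 0.59
Raise to power n:
(1 - r)^3 = 0.59^3 = 0.205379
Overall recovery:
R = (1 - 0.205379) * 100
= 79.4621%

79.4621%


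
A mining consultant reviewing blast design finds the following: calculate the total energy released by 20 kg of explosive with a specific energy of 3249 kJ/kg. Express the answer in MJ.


64.98 MJ

Energy = mass * specific_energy / 1000
= 20 * 3249 / 1000
= 64980 / 1000
= 64.98 MJ


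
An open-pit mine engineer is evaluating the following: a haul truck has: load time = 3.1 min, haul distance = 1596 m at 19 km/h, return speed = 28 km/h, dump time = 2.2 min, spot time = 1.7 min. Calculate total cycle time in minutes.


Convert haul speed to m/min: 19 * 1000/60 = 316.6666667 m/min
Haul time = 1596 / 316.6666667 = 5.04 min
Convert return speed to m/min: 28 * 1000/60 = 466.6666667 m/min
Return time = 1596 / 466.6666667 = 3.42 min
Total cycle time:
= 3.1 + 5.04 + 2.2 + 3.42 + 1.7
= 15.46 min

15.46 min


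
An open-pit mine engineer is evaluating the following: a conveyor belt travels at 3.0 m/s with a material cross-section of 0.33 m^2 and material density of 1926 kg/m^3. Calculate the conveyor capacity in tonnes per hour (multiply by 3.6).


Volumetric flow = speed * area
= 3.0 * 0.33 = 0.99 m^3/s
Mass flow = volumetric * density
= 0.99 * 1926 = 1906.74 kg/s
Convert to t/h: multiply by 3.6
Capacity = 1906.74 * 3.6
= 6864.264 t/h

6864.264 t/h


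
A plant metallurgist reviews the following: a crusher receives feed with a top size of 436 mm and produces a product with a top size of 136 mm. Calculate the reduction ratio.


3.2059

Reduction ratio = feed size / product size
= 436 / 136
= 3.2059


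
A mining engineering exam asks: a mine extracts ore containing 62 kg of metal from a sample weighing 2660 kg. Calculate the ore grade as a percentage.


Ore grade = (metal mass / ore mass) * 100
= (62 / 2660) * 100
= 0.02330827068 * 100
= 2.3308%

2.3308%


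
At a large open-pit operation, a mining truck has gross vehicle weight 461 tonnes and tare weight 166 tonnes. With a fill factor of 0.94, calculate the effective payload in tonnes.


Maximum payload = gross - tare
= 461 - 166 = 295 tonnes
Effective payload = max payload * fill factor
= 295 * 0.94
= 277.3 tonnes

277.3 tonnes


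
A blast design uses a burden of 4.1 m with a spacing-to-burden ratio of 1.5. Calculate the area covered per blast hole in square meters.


25.215 m^2

First, find the spacing:
Spacing = burden * ratio = 4.1 * 1.5
= 6.15 m
Then, calculate the area:
Area = burden * spacing = 4.1 * 6.15
= 25.215 m^2


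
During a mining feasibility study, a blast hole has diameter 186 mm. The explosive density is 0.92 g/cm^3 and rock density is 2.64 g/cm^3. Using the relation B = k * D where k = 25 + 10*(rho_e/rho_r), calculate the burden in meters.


First, compute k:
rho_e / rho_r = 0.92 / 2.64 = 0.3484848485
k = 25 + 10 * 0.3484848485 = 28.48484848
Then, compute burden:
B = k * D / 1000 = 28.48484848 * 186 / 1000
= 5298.181818 / 1000
= 5.2982 m

5.2982 m


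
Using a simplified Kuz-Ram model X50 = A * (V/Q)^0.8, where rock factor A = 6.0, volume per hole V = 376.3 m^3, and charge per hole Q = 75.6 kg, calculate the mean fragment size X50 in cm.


Compute V/Q:
V/Q = 376.3 / 75.6 = 4.977513228
Raise to the power 0.8:
(V/Q)^0.8 = 4.977513228^0.8 = 3.61085408
Multiply by A:
X50 = 6.0 * 3.61085408
= 21.6651 cm

21.6651 cm


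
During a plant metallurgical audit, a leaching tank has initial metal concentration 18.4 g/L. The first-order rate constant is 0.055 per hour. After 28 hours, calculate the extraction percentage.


Compute the exponent:
-k * t = -0.055 * 28 = -1.54
Remaining concentration:
C = 18.4 * exp(-1.54)
= 18.4 * 0.2143811014
= 3.944612266 g/L
Extracted = 18.4 - 3.944612266 = 14.45538773 g/L
Extraction % = 14.45538773 / 18.4 * 100
= 78.5619%

78.5619%


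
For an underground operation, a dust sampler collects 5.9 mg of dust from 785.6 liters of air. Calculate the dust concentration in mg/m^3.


Convert liters to m^3: 1 m^3 = 1000 L
Concentration = mass / volume * 1000
= 5.9 / 785.6 * 1000
= 0.007510183299 * 1000
= 7.5102 mg/m^3

7.5102 mg/m^3


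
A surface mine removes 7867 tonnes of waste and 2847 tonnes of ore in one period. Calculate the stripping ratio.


Stripping ratio = waste tonnage / ore tonnage
= 7867 / 2847
= 2.7633

2.7633


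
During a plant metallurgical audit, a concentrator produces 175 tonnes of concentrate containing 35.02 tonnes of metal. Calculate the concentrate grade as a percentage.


Grade = (metal in concentrate / concentrate mass) * 100
= (35.02 / 175) * 100
= 0.2001142857 * 100
= 20.0114%

20.0114%


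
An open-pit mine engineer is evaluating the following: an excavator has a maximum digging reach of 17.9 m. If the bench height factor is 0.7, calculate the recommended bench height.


Bench height = reach * factor
= 17.9 * 0.7
= 12.53 m

12.53 m


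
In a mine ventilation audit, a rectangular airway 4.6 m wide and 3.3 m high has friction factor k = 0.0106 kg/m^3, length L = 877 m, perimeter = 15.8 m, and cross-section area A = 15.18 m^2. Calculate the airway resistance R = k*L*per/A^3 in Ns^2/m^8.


0.042 Ns^2/m^8

Compute the numerator:
k * L * per = 0.0106 * 877 * 15.8
= 146.87996
Compute the denominator:
A^3 = 15.18^3 = 3497.963832
Resistance:
R = 146.87996 / 3497.963832
= 0.042 Ns^2/m^8


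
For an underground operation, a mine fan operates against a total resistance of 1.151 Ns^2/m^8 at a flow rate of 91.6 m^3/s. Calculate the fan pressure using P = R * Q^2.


Compute Q^2:
Q^2 = 91.6^2 = 8390.56
Compute pressure:
P = R * Q^2 = 1.151 * 8390.56
= 9657.5346 Pa

9657.5346 Pa


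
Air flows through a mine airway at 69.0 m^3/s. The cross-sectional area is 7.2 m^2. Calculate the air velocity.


Velocity = flow rate / cross-sectional area
= 69.0 / 7.2
= 9.5833 m/s

9.5833 m/s


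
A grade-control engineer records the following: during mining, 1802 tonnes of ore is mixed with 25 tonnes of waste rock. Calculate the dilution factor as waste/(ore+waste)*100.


Total material = ore + waste
= 1802 + 25 = 1827 tonnes
Dilution = waste / total * 100
= 25 / 1827 * 100
= 0.01368363437 * 100
= 1.3684%

1.3684%


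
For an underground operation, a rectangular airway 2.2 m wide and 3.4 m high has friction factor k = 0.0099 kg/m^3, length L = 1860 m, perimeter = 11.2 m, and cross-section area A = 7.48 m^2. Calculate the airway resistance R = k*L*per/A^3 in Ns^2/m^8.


0.4928 Ns^2/m^8

Compute the numerator:
k * L * per = 0.0099 * 1860 * 11.2
= 206.2368
Compute the denominator:
A^3 = 7.48^3 = 418.508992
Resistance:
R = 206.2368 / 418.508992
= 0.4928 Ns^2/m^8


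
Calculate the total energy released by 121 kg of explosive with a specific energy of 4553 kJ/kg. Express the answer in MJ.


Energy = mass * specific_energy / 1000
= 121 * 4553 / 1000
= 550913 / 1000
= 550.913 MJ

550.913 MJ


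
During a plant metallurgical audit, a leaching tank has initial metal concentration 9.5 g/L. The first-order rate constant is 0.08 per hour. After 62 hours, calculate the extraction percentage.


99.2987%

Compute the exponent:
-k * t = -0.08 * 62 = -4.96
Remaining concentration:
C = 9.5 * exp(-4.96)
= 9.5 * 0.007012927833
= 0.06662281441 g/L
Extracted = 9.5 - 0.06662281441 = 9.433377186 g/L
Extraction % = 9.433377186 / 9.5 * 100
= 99.2987%


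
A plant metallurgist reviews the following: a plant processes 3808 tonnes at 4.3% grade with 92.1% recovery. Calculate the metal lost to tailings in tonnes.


12.9358 tonnes

Total metal in feed:
= 3808 * 4.3 / 100 = 163.744 tonnes
Metal recovered:
= 163.744 * 92.1 / 100 = 150.808224 tonnes
Metal lost to tailings:
= 163.744 - 150.808224
= 12.9358 tonnes


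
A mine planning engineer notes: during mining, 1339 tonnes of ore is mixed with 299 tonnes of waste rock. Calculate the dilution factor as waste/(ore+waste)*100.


Total material = ore + waste
= 1339 + 299 = 1638 tonnes
Dilution = waste / total * 100
= 299 / 1638 * 100
= 0.1825396825 * 100
= 18.254%

18.254%


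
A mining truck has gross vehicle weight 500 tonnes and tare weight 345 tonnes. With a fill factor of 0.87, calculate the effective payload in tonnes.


134.85 tonnes

Maximum payload = gross - tare
= 500 - 345 = 155 tonnes
Effective payload = max payload * fill factor
= 155 * 0.87
= 134.85 tonnes


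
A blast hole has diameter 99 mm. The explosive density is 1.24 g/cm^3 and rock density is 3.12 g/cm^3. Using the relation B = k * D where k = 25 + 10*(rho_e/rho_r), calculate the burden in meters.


2.8685 m

First, compute k:
rho_e / rho_r = 1.24 / 3.12 = 0.3974358974
k = 25 + 10 * 0.3974358974 = 28.97435897
Then, compute burden:
B = k * D / 1000 = 28.97435897 * 99 / 1000
= 2868.461538 / 1000
= 2.8685 m


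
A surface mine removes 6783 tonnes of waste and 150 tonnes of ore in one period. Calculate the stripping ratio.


Stripping ratio = waste tonnage / ore tonnage
= 6783 / 150
= 45.22

45.22


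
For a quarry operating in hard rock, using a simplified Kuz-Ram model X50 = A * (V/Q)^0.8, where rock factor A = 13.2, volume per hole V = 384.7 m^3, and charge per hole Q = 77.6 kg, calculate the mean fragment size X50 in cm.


47.5097 cm

Compute V/Q:
V/Q = 384.7 / 77.6 = 4.957474227
Raise to the power 0.8:
(V/Q)^0.8 = 4.957474227^0.8 = 3.599219823
Multiply by A:
X50 = 13.2 * 3.599219823
= 47.5097 cm


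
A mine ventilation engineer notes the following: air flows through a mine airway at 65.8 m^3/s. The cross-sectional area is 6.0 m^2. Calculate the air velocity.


10.9667 m/s

Velocity = flow rate / cross-sectional area
= 65.8 / 6.0
= 10.9667 m/s


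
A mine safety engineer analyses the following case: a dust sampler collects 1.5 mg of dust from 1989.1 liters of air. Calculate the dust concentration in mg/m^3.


0.7541 mg/m^3

Convert liters to m^3: 1 m^3 = 1000 L
Concentration = mass / volume * 1000
= 1.5 / 1989.1 * 1000
= 0.0007541098989 * 1000
= 0.7541 mg/m^3


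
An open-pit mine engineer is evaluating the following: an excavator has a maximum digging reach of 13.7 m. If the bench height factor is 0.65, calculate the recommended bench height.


8.905 m

Bench height = reach * factor
= 13.7 * 0.65
= 8.905 m


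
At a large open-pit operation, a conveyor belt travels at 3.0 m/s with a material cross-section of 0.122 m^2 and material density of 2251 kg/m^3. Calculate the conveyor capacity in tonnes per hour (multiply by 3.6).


2965.9176 t/h

Volumetric flow = speed * area
= 3.0 * 0.122 = 0.366 m^3/s
Mass flow = volumetric * density
= 0.366 * 2251 = 823.866 kg/s
Convert to t/h: multiply by 3.6
Capacity = 823.866 * 3.6
= 2965.9176 t/h


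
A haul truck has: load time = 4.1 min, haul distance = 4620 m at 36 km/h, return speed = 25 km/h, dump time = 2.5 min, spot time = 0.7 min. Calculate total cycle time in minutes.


Convert haul speed to m/min: 36 * 1000/60 = 600 m/min
Haul time = 4620 / 600 = 7.7 min
Convert return speed to m/min: 25 * 1000/60 = 416.6666667 m/min
Return time = 4620 / 416.6666667 = 11.088 min
Total cycle time:
= 4.1 + 7.7 + 2.5 + 11.088 + 0.7
= 26.088 min

26.088 min


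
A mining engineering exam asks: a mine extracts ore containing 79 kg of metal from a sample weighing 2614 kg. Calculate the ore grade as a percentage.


Ore grade = (metal mass / ore mass) * 100
= (79 / 2614) * 100
= 0.03022188217 * 100
= 3.0222%

3.0222%


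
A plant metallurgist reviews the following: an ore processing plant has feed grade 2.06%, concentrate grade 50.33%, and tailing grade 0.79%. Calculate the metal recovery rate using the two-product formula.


Using the two-product formula:
R = 100 * c * (f - t) / (f * (c - t))
Numerator = 100 * 50.33 * (2.06 - 0.79)
= 100 * 50.33 * 1.27
= 6391.91
Denominator = 2.06 * (50.33 - 0.79)
= 2.06 * 49.54
= 102.0524
R = 6391.91 / 102.0524
= 62.6336%

62.6336%


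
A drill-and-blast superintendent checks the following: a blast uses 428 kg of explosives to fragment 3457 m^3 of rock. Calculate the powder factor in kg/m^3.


Powder factor = explosive mass / rock volume
= 428 / 3457
= 0.1238 kg/m^3

0.1238 kg/m^3


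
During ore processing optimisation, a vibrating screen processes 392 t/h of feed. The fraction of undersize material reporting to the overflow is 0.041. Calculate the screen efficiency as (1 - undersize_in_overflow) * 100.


95.9%

Screen efficiency = (1 - fraction of undersize in overflow) * 100
= (1 - 0.041) * 100
= 0.959 * 100
= 95.9%


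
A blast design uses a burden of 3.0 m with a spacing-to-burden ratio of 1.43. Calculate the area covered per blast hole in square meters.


First, find the spacing:
Spacing = burden * ratio = 3.0 * 1.43
= 4.29 m
Then, calculate the area:
Area = burden * spacing = 3.0 * 4.29
= 12.87 m^2

12.87 m^2


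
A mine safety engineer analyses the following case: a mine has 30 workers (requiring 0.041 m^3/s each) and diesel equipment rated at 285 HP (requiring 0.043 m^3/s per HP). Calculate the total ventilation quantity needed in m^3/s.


Airflow for workers:
Q_people = 30 * 0.041 = 1.23 m^3/s
Airflow for diesel equipment:
Q_diesel = 285 * 0.043 = 12.255 m^3/s
Total ventilation:
Q_total = 1.23 + 12.255
= 13.485 m^3/s

13.485 m^3/s


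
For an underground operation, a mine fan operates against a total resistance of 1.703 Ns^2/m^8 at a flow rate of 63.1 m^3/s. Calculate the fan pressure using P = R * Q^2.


6780.6818 Pa

Compute Q^2:
Q^2 = 63.1^2 = 3981.61
Compute pressure:
P = R * Q^2 = 1.703 * 3981.61
= 6780.6818 Pa


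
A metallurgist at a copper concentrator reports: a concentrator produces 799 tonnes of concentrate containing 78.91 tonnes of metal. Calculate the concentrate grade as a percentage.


9.8761%

Grade = (metal in concentrate / concentrate mass) * 100
= (78.91 / 799) * 100
= 0.09876095119 * 100
= 9.8761%


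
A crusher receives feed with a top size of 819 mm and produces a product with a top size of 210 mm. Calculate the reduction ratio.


Reduction ratio = feed size / product size
= 819 / 210
= 3.9

3.9


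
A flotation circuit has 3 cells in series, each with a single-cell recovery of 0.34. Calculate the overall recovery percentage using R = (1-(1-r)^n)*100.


71.2504%

Complement of single-cell recovery:
1 - r = 1 - 0.34 = 0.66
Raise to power n:
(1 - r)^3 = 0.66^3 = 0.287496
Overall recovery:
R = (1 - 0.287496) * 100
= 71.2504%


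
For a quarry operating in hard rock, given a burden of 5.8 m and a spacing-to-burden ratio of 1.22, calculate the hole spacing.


Spacing = burden * ratio
= 5.8 * 1.22
= 7.076 m

7.076 m


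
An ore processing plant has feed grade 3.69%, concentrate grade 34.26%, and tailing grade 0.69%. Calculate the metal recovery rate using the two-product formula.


82.9719%

Using the two-product formula:
R = 100 * c * (f - t) / (f * (c - t))
Numerator = 100 * 34.26 * (3.69 - 0.69)
= 100 * 34.26 * 3.0
= 10278.0
Denominator = 3.69 * (34.26 - 0.69)
= 3.69 * 33.57
= 123.8733
R = 10278.0 / 123.8733
= 82.9719%


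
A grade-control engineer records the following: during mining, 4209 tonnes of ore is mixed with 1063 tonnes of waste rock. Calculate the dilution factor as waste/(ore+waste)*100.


20.1631%

Total material = ore + waste
= 4209 + 1063 = 5272 tonnes
Dilution = waste / total * 100
= 1063 / 5272 * 100
= 0.2016312595 * 100
= 20.1631%


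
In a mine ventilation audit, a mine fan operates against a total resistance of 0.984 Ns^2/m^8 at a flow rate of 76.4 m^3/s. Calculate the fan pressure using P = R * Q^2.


Compute Q^2:
Q^2 = 76.4^2 = 5836.96
Compute pressure:
P = R * Q^2 = 0.984 * 5836.96
= 5743.5686 Pa

5743.5686 Pa


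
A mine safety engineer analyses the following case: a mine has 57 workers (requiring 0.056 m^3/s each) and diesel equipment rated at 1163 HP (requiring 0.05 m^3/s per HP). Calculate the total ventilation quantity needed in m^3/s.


Airflow for workers:
Q_people = 57 * 0.056 = 3.192 m^3/s
Airflow for diesel equipment:
Q_diesel = 1163 * 0.05 = 58.15 m^3/s
Total ventilation:
Q_total = 3.192 + 58.15
= 61.342 m^3/s

61.342 m^3/s


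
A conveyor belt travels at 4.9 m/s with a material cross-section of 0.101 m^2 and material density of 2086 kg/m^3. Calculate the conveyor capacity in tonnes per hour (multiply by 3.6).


3716.501 t/h

Volumetric flow = speed * area
= 4.9 * 0.101 = 0.4949 m^3/s
Mass flow = volumetric * density
= 0.4949 * 2086 = 1032.3614 kg/s
Convert to t/h: multiply by 3.6
Capacity = 1032.3614 * 3.6
= 3716.501 t/h


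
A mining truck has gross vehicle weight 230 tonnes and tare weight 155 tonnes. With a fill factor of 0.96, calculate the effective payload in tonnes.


Maximum payload = gross - tare
= 230 - 155 = 75 tonnes
Effective payload = max payload * fill factor
= 75 * 0.96
= 72.0 tonnes

72.0 tonnes


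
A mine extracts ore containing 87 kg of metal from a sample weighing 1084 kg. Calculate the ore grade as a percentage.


Ore grade = (metal mass / ore mass) * 100
= (87 / 1084) * 100
= 0.08025830258 * 100
= 8.0258%

8.0258%


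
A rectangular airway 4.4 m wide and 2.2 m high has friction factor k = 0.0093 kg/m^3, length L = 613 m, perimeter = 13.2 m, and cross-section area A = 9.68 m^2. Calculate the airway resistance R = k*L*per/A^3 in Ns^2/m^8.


0.083 Ns^2/m^8

Compute the numerator:
k * L * per = 0.0093 * 613 * 13.2
= 75.25188
Compute the denominator:
A^3 = 9.68^3 = 907.039232
Resistance:
R = 75.25188 / 907.039232
= 0.083 Ns^2/m^8


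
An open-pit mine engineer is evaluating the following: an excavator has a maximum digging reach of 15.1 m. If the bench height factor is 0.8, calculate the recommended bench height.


12.08 m

Bench height = reach * factor
= 15.1 * 0.8
= 12.08 m


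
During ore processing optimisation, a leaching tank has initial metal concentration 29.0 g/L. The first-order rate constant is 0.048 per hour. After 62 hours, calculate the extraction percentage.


94.9004%

Compute the exponent:
-k * t = -0.048 * 62 = -2.976
Remaining concentration:
C = 29.0 * exp(-2.976)
= 29.0 * 0.05099641209
= 1.47889595 g/L
Extracted = 29.0 - 1.47889595 = 27.52110405 g/L
Extraction % = 27.52110405 / 29.0 * 100
= 94.9004%


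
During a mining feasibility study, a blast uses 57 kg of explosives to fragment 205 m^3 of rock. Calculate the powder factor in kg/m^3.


0.278 kg/m^3

Powder factor = explosive mass / rock volume
= 57 / 205
= 0.278 kg/m^3


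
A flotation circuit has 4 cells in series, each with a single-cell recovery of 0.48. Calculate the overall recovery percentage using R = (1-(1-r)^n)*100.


Complement of single-cell recovery:
1 - r = 1 - 0.48 = 0.52
Raise to power n:
(1 - r)^4 = 0.52^4 = 0.07311616
Overall recovery:
R = (1 - 0.07311616) * 100
= 92.6884%

92.6884%


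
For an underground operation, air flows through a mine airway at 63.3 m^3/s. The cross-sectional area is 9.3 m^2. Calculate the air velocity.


Velocity = flow rate / cross-sectional area
= 63.3 / 9.3
= 6.8065 m/s

6.8065 m/s


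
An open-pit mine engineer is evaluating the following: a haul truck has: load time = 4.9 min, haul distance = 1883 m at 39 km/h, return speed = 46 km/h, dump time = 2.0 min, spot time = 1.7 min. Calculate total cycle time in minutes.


13.953 min

Convert haul speed to m/min: 39 * 1000/60 = 650 m/min
Haul time = 1883 / 650 = 2.896923077 min
Convert return speed to m/min: 46 * 1000/60 = 766.6666667 m/min
Return time = 1883 / 766.6666667 = 2.456086957 min
Total cycle time:
= 4.9 + 2.896923077 + 2.0 + 2.456086957 + 1.7
= 13.953 min


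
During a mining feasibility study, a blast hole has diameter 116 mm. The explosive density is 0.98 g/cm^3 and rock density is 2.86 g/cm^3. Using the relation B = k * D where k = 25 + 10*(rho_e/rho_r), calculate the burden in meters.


3.2975 m

First, compute k:
rho_e / rho_r = 0.98 / 2.86 = 0.3426573427
k = 25 + 10 * 0.3426573427 = 28.42657343
Then, compute burden:
B = k * D / 1000 = 28.42657343 * 116 / 1000
= 3297.482517 / 1000
= 3.2975 m


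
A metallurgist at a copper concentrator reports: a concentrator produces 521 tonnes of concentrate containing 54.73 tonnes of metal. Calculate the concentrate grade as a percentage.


Grade = (metal in concentrate / concentrate mass) * 100
= (54.73 / 521) * 100
= 0.1050479846 * 100
= 10.5048%

10.5048%


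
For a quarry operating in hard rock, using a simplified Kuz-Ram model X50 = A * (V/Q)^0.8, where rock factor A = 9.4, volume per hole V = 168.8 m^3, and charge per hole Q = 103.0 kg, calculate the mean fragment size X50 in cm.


13.9558 cm

Compute V/Q:
V/Q = 168.8 / 103.0 = 1.638834951
Raise to the power 0.8:
(V/Q)^0.8 = 1.638834951^0.8 = 1.484663987
Multiply by A:
X50 = 9.4 * 1.484663987
= 13.9558 cm


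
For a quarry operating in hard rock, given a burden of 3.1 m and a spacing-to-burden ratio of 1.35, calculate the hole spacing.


Spacing = burden * ratio
= 3.1 * 1.35
= 4.185 m

4.185 m


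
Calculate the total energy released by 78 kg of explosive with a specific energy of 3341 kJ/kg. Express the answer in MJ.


260.598 MJ

Energy = mass * specific_energy / 1000
= 78 * 3341 / 1000
= 260598 / 1000
= 260.598 MJ


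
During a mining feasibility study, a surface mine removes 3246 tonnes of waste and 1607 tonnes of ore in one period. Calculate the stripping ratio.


Stripping ratio = waste tonnage / ore tonnage
= 3246 / 1607
= 2.0199

2.0199


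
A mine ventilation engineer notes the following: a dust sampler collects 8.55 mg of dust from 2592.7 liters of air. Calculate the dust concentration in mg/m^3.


Convert liters to m^3: 1 m^3 = 1000 L
Concentration = mass / volume * 1000
= 8.55 / 2592.7 * 1000
= 0.003297720523 * 1000
= 3.2977 mg/m^3

3.2977 mg/m^3


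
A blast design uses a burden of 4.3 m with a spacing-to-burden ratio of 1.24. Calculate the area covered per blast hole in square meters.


22.9276 m^2

First, find the spacing:
Spacing = burden * ratio = 4.3 * 1.24
= 5.332 m
Then, calculate the area:
Area = burden * spacing = 4.3 * 5.332
= 22.9276 m^2


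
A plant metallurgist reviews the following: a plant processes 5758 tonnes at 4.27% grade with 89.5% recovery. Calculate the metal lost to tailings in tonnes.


Total metal in feed:
= 5758 * 4.27 / 100 = 245.8666 tonnes
Metal recovered:
= 245.8666 * 89.5 / 100 = 220.050607 tonnes
Metal lost to tailings:
= 245.8666 - 220.050607
= 25.816 tonnes

25.816 tonnes


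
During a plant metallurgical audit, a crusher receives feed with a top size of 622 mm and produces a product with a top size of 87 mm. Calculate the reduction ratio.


Reduction ratio = feed size / product size
= 622 / 87
= 7.1494

7.1494


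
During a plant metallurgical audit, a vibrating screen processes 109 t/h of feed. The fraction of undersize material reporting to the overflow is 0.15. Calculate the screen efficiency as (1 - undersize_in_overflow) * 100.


Screen efficiency = (1 - fraction of undersize in overflow) * 100
= (1 - 0.15) * 100
= 0.85 * 100
= 85.0%

85.0%


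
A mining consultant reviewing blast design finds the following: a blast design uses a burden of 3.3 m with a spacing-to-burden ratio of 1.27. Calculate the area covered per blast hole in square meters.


13.8303 m^2

First, find the spacing:
Spacing = burden * ratio = 3.3 * 1.27
= 4.191 m
Then, calculate the area:
Area = burden * spacing = 3.3 * 4.191
= 13.8303 m^2


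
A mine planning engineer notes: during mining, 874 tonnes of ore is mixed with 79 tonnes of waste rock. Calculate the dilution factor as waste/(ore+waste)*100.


8.2896%

Total material = ore + waste
= 874 + 79 = 953 tonnes
Dilution = waste / total * 100
= 79 / 953 * 100
= 0.08289611752 * 100
= 8.2896%


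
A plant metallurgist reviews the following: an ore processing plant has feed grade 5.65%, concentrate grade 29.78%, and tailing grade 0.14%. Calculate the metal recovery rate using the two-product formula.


97.9828%

Using the two-product formula:
R = 100 * c * (f - t) / (f * (c - t))
Numerator = 100 * 29.78 * (5.65 - 0.14)
= 100 * 29.78 * 5.51
= 16408.78
Denominator = 5.65 * (29.78 - 0.14)
= 5.65 * 29.64
= 167.466
R = 16408.78 / 167.466
= 97.9828%


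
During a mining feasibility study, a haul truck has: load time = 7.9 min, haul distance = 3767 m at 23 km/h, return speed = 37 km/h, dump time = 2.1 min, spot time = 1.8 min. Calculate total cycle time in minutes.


Convert haul speed to m/min: 23 * 1000/60 = 383.3333333 m/min
Haul time = 3767 / 383.3333333 = 9.826956522 min
Convert return speed to m/min: 37 * 1000/60 = 616.6666667 m/min
Return time = 3767 / 616.6666667 = 6.108648649 min
Total cycle time:
= 7.9 + 9.826956522 + 2.1 + 6.108648649 + 1.8
= 27.7356 min

27.7356 min


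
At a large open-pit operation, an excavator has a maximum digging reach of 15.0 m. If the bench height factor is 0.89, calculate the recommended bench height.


13.35 m

Bench height = reach * factor
= 15.0 * 0.89
= 13.35 m


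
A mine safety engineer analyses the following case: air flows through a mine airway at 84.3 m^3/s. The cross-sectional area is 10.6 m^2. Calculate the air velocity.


Velocity = flow rate / cross-sectional area
= 84.3 / 10.6
= 7.9528 m/s

7.9528 m/s


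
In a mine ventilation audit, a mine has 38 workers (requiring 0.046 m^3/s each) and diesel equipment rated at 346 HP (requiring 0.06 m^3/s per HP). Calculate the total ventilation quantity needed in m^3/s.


Airflow for workers:
Q_people = 38 * 0.046 = 1.748 m^3/s
Airflow for diesel equipment:
Q_diesel = 346 * 0.06 = 20.76 m^3/s
Total ventilation:
Q_total = 1.748 + 20.76
= 22.508 m^3/s

22.508 m^3/s


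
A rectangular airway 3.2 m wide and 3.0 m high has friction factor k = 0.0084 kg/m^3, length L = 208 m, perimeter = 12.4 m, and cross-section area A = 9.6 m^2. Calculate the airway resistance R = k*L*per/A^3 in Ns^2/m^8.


Compute the numerator:
k * L * per = 0.0084 * 208 * 12.4
= 21.66528
Compute the denominator:
A^3 = 9.6^3 = 884.736
Resistance:
R = 21.66528 / 884.736
= 0.0245 Ns^2/m^8

0.0245 Ns^2/m^8


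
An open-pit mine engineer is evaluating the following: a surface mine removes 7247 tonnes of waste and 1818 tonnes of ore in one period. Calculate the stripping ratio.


3.9862

Stripping ratio = waste tonnage / ore tonnage
= 7247 / 1818
= 3.9862


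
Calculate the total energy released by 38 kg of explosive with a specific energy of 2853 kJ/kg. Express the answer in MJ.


108.414 MJ

Energy = mass * specific_energy / 1000
= 38 * 2853 / 1000
= 108414 / 1000
= 108.414 MJ


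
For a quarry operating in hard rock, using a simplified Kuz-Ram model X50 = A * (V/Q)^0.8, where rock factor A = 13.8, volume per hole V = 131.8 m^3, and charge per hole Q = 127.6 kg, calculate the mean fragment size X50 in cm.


Compute V/Q:
V/Q = 131.8 / 127.6 = 1.032915361
Raise to the power 0.8:
(V/Q)^0.8 = 1.032915361^0.8 = 1.026246736
Multiply by A:
X50 = 13.8 * 1.026246736
= 14.1622 cm

14.1622 cm


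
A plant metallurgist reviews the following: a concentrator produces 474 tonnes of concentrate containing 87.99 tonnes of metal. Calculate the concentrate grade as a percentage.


Grade = (metal in concentrate / concentrate mass) * 100
= (87.99 / 474) * 100
= 0.1856329114 * 100
= 18.5633%

18.5633%


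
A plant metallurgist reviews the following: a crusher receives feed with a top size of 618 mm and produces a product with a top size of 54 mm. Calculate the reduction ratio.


11.4444

Reduction ratio = feed size / product size
= 618 / 54
= 11.4444


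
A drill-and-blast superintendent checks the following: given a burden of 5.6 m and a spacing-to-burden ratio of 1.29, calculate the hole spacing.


7.224 m

Spacing = burden * ratio
= 5.6 * 1.29
= 7.224 m


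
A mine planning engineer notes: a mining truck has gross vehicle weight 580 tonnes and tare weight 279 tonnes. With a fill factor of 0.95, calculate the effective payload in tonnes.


Maximum payload = gross - tare
= 580 - 279 = 301 tonnes
Effective payload = max payload * fill factor
= 301 * 0.95
= 285.95 tonnes

285.95 tonnes


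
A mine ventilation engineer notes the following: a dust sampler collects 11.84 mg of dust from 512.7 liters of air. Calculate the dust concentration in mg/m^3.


Convert liters to m^3: 1 m^3 = 1000 L
Concentration = mass / volume * 1000
= 11.84 / 512.7 * 1000
= 0.02309342696 * 1000
= 23.0934 mg/m^3

23.0934 mg/m^3


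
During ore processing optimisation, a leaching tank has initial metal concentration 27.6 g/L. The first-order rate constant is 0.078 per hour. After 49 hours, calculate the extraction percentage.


Compute the exponent:
-k * t = -0.078 * 49 = -3.822
Remaining concentration:
C = 27.6 * exp(-3.822)
= 27.6 * 0.02188398912
= 0.6039980997 g/L
Extracted = 27.6 - 0.6039980997 = 26.9960019 g/L
Extraction % = 26.9960019 / 27.6 * 100
= 97.8116%

97.8116%


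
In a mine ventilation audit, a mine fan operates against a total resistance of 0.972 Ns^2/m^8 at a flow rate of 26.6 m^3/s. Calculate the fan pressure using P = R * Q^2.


687.7483 Pa

Compute Q^2:
Q^2 = 26.6^2 = 707.56
Compute pressure:
P = R * Q^2 = 0.972 * 707.56
= 687.7483 Pa


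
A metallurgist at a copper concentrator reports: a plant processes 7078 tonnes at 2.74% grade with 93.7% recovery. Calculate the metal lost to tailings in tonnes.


12.218 tonnes

Total metal in feed:
= 7078 * 2.74 / 100 = 193.9372 tonnes
Metal recovered:
= 193.9372 * 93.7 / 100 = 181.7191564 tonnes
Metal lost to tailings:
= 193.9372 - 181.7191564
= 12.218 tonnes


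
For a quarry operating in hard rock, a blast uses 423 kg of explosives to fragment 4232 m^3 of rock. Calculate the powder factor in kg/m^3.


Powder factor = explosive mass / rock volume
= 423 / 4232
= 0.1 kg/m^3

0.1 kg/m^3


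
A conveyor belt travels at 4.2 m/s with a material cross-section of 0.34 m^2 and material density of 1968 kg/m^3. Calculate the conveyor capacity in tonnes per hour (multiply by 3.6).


Volumetric flow = speed * area
= 4.2 * 0.34 = 1.428 m^3/s
Mass flow = volumetric * density
= 1.428 * 1968 = 2810.304 kg/s
Convert to t/h: multiply by 3.6
Capacity = 2810.304 * 3.6
= 10117.0944 t/h

10117.0944 t/h


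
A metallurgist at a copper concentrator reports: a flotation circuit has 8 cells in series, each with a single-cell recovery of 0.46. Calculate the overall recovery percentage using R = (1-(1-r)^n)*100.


99.277%

Complement of single-cell recovery:
1 - r = 1 - 0.46 = 0.54
Raise to power n:
(1 - r)^8 = 0.54^8 = 0.007230196134
Overall recovery:
R = (1 - 0.007230196134) * 100
= 99.277%


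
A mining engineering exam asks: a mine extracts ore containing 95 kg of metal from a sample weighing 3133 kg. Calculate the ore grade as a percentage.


Ore grade = (metal mass / ore mass) * 100
= (95 / 3133) * 100
= 0.03032237472 * 100
= 3.0322%

3.0322%


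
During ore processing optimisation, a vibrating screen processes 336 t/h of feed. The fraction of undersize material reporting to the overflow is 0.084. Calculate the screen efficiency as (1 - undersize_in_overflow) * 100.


Screen efficiency = (1 - fraction of undersize in overflow) * 100
= (1 - 0.084) * 100
= 0.916 * 100
= 91.6%

91.6%


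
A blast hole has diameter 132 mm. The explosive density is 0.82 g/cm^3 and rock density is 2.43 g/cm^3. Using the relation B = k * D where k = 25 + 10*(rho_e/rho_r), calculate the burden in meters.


First, compute k:
rho_e / rho_r = 0.82 / 2.43 = 0.3374485597
k = 25 + 10 * 0.3374485597 = 28.3744856
Then, compute burden:
B = k * D / 1000 = 28.3744856 * 132 / 1000
= 3745.432099 / 1000
= 3.7454 m

3.7454 m


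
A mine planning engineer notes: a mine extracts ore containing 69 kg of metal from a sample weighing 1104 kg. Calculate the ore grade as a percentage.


Ore grade = (metal mass / ore mass) * 100
= (69 / 1104) * 100
= 0.0625 * 100
= 6.25%

6.25%


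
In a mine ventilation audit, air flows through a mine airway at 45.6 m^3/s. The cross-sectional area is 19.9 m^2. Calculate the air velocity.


2.2915 m/s

Velocity = flow rate / cross-sectional area
= 45.6 / 19.9
= 2.2915 m/s


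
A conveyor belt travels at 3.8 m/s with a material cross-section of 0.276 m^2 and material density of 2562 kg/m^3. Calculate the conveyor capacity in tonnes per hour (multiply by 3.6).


9673.2922 t/h

Volumetric flow = speed * area
= 3.8 * 0.276 = 1.0488 m^3/s
Mass flow = volumetric * density
= 1.0488 * 2562 = 2687.0256 kg/s
Convert to t/h: multiply by 3.6
Capacity = 2687.0256 * 3.6
= 9673.2922 t/h


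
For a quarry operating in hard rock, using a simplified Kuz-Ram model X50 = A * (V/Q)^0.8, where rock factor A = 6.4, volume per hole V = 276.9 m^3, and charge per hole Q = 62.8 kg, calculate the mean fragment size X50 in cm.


Compute V/Q:
V/Q = 276.9 / 62.8 = 4.409235669
Raise to the power 0.8:
(V/Q)^0.8 = 4.409235669^0.8 = 3.277107211
Multiply by A:
X50 = 6.4 * 3.277107211
= 20.9735 cm

20.9735 cm


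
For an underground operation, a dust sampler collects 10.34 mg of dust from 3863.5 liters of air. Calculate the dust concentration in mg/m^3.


Convert liters to m^3: 1 m^3 = 1000 L
Concentration = mass / volume * 1000
= 10.34 / 3863.5 * 1000
= 0.002676329753 * 1000
= 2.6763 mg/m^3

2.6763 mg/m^3


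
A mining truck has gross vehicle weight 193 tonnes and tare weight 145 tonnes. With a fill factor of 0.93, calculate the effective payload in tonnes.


Maximum payload = gross - tare
= 193 - 145 = 48 tonnes
Effective payload = max payload * fill factor
= 48 * 0.93
= 44.64 tonnes

44.64 tonnes
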